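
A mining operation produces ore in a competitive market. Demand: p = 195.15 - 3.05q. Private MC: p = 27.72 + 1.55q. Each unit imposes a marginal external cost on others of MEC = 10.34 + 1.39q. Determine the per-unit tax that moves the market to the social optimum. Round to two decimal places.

Social marginal cost = private MC + MEC = 38.06 + 2.94q.
Set SMC = demand: 38.06 + 2.94q = 195.15 - 3.05q → q* = 26.2254.
The Pigouvian tax equals MEC at q*: 10.34 + 1.39×26.2254 = 46.7933.

tax = 46.79 per unit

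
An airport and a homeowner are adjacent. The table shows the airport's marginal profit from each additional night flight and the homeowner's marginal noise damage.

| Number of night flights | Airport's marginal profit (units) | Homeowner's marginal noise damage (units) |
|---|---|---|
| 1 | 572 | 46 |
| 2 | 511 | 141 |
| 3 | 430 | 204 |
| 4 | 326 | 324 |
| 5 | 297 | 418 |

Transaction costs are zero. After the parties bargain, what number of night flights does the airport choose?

Bargaining reaches the level where marginal profit last exceeds marginal noise damage.
That holds through level 4 (326 ≥ 324) but not at 5 (297 < 418).

4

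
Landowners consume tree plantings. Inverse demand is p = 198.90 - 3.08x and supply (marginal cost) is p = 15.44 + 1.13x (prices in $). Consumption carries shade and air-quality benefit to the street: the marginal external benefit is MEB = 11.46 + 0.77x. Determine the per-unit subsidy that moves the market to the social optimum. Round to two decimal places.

Social marginal benefit = demand + MEB = 210.36 - 2.31x.
Set SMB = MC: 210.36 - 2.31x = 15.44 + 1.13x → x* = 56.6628.
The Pigouvian subsidy equals MEB at x*: 11.46 + 0.77×56.6628 = 55.0904.

subsidy = $55.09 per unit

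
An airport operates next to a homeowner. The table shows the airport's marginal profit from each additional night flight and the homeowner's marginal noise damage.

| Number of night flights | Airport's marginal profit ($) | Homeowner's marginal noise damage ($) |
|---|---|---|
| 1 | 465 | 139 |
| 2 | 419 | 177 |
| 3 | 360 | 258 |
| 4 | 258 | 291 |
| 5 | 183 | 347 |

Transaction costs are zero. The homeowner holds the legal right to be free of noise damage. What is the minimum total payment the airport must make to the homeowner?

Efficient level: marginal profit ≥ marginal noise damage through level 3, so k* = 3.
With the homeowner holding the right, the airport must at least compensate total damage at k*: 139 + 177 + 258 = 574.

$574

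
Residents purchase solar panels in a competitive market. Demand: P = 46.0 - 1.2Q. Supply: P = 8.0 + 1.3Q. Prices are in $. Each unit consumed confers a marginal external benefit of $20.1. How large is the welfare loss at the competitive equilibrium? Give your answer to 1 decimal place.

DWL = $80.8

Market equilibrium (private): 8.0 + 1.3Q = 46.0 - 1.2Q → Q_m = 15.2000.
Social marginal benefit = demand + MEB = 66.1 - 1.2Q.
Set SMB = MC: 66.1 - 1.2Q = 8.0 + 1.3Q → Q* = 23.2400.
Between Q* and Q_m the wedge SMB − MC runs linearly from 0 to MEB(Q_m), so the loss is a triangle.
DWL = ½ × 8.0400 × 20.1000 = 80.8020.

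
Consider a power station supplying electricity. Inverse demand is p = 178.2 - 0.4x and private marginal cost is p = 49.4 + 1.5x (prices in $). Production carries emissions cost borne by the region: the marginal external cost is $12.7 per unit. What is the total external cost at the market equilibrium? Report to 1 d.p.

$860.9

Market equilibrium (private): 49.4 + 1.5x = 178.2 - 0.4x → x_m = 67.7895.
Total external cost = MEC × x_m = 12.7 × 67.7895 = 860.9267.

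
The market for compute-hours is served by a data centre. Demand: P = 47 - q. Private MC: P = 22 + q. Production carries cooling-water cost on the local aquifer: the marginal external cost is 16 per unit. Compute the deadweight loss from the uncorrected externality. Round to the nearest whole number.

Market equilibrium (private): 22 + q = 47 - q → q_m = 12.5000.
Social marginal cost = private MC + MEC = 38 + q.
Set SMC = demand: 38 + q = 47 - q → q* = 4.5000.
The loss is the area between SMC and demand from q* to q_m; with linear curves that's a triangle of height MEC(q_m).
DWL = ½ × 8.0000 × 16.0000 = 64.0000.

DWL = 64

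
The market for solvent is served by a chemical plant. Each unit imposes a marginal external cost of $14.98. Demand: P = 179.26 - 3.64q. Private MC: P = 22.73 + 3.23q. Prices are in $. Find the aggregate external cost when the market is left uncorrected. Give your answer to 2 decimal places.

$341.31

Market equilibrium (private): 22.73 + 3.23q = 179.26 - 3.64q → q_m = 22.7846.
Total external cost = MEC × q_m = 14.98 × 22.7846 = 341.3133.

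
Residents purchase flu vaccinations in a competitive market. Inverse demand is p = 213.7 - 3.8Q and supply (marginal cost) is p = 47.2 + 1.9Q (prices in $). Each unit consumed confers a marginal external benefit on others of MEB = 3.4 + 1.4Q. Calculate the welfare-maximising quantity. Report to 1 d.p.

Social marginal benefit = demand + MEB = 217.1 - 2.4Q.
Set SMB = MC: 217.1 - 2.4Q = 47.2 + 1.9Q → Q* = 39.5116.

Q* = 39.5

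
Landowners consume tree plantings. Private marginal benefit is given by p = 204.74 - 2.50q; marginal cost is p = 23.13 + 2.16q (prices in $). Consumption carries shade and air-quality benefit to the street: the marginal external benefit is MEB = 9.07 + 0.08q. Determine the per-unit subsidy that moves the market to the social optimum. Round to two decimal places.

subsidy = $12.40 per unit

Social marginal benefit = demand + MEB = 213.81 - 2.42q.
Set SMB = MC: 213.81 - 2.42q = 23.13 + 2.16q → q* = 41.6332.
The Pigouvian subsidy equals MEB at q*: 9.07 + 0.08×41.6332 = 12.4007.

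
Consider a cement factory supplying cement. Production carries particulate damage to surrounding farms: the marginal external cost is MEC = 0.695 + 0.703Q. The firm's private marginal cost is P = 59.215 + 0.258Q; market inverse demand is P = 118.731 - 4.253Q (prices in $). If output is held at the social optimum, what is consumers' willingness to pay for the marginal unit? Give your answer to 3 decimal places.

Social marginal cost = private MC + MEC = 59.910 + 0.961Q.
Set SMC = demand: 59.910 + 0.961Q = 118.731 - 4.253Q → Q* = 11.2814.
Consumer price on the demand curve at Q*: 118.731 − 4.253×11.2814 = 70.7512.

P = $70.751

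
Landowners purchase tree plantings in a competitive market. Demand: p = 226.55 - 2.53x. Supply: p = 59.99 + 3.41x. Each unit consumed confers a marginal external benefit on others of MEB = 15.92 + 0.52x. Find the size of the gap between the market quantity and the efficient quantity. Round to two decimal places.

Market equilibrium (private): 59.99 + 3.41x = 226.55 - 2.53x → x_m = 28.0404.
Social marginal benefit = demand + MEB = 242.47 - 2.01x.
Set SMB = MC: 242.47 - 2.01x = 59.99 + 3.41x → x* = 33.6679.
Gap = |28.0404 − 33.6679| = 5.6275.

5.63 units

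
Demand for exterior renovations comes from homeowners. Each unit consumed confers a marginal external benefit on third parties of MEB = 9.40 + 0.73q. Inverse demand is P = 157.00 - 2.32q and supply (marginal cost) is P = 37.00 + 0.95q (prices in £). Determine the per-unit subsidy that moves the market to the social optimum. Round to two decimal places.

subsidy = £46.59 per unit

Social marginal benefit = demand + MEB = 166.40 - 1.59q.
Set SMB = MC: 166.40 - 1.59q = 37.00 + 0.95q → q* = 50.9449.
The Pigouvian subsidy equals MEB at q*: 9.40 + 0.73×50.9449 = 46.5898.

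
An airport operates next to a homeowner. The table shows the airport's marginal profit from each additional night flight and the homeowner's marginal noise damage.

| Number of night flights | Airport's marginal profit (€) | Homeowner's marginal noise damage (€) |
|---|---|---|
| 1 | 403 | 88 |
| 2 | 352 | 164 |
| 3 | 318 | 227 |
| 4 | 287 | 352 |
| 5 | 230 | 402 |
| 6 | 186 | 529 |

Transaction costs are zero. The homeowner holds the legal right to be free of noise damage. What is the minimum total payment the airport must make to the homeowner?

Efficient level: marginal profit ≥ marginal noise damage through level 3, so k* = 3.
With the homeowner holding the right, the airport must at least compensate total damage at k*: 88 + 164 + 227 = 479.

€479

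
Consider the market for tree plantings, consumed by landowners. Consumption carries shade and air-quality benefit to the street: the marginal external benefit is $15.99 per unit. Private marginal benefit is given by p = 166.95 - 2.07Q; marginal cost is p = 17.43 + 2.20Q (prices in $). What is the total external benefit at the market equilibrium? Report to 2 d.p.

Market equilibrium (private): 17.43 + 2.20Q = 166.95 - 2.07Q → Q_m = 35.0164.
Total external benefit = MEB × Q_m = 15.99 × 35.0164 = 559.9122.

$559.91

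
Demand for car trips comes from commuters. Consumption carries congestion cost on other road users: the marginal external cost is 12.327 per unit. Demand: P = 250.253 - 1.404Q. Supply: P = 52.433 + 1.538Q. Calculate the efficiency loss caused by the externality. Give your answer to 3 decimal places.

DWL = 25.825

Market equilibrium (private): 52.433 + 1.538Q = 250.253 - 1.404Q → Q_m = 67.2400.
Social marginal benefit = demand − MEC = 237.926 - 1.404Q.
Set SMB = MC: 237.926 - 1.404Q = 52.433 + 1.538Q → Q* = 63.0500.
The loss is the area between SMB and MC from Q* to Q_m; with linear curves that's a triangle of height MEC(Q_m).
DWL = ½ × 4.1900 × 12.3270 = 25.8251.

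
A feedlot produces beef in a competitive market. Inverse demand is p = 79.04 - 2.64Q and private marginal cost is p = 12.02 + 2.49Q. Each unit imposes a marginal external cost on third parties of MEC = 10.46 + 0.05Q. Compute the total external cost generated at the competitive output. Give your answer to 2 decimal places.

Market equilibrium (private): 12.02 + 2.49Q = 79.04 - 2.64Q → Q_m = 13.0643.
Total external cost = ∫₀^{Q_m} (10.46 + 0.05Q) dQ = 10.46×13.0643 + ½×0.05×13.0643² = 140.9195.

140.92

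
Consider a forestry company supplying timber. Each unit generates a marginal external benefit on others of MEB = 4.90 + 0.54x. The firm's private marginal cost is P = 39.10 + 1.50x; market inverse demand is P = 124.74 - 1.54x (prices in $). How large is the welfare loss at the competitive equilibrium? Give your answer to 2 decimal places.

Market equilibrium (private): 39.10 + 1.50x = 124.74 - 1.54x → x_m = 28.1711.
Social marginal cost = private MC − MEB = 34.20 + 0.96x.
Set SMC = demand: 34.20 + 0.96x = 124.74 - 1.54x → x* = 36.2160.
The loss is the area between SMC and demand from x* to x_m; with linear curves that's a triangle of height MEB(x_m).
DWL = ½ × 8.0449 × 20.1124 = 80.9011.

DWL = $80.90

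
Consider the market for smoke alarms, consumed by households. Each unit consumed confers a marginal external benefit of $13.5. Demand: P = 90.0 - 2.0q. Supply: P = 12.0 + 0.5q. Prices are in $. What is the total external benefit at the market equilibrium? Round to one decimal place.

$421.2

Market equilibrium (private): 12.0 + 0.5q = 90.0 - 2.0q → q_m = 31.2000.
Total external benefit = MEB × q_m = 13.5 × 31.2000 = 421.2000.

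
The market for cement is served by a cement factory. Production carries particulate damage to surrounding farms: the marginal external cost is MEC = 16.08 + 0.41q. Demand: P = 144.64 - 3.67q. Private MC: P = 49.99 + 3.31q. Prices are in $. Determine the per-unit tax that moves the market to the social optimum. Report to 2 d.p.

tax = $20.44 per unit

Social marginal cost = private MC + MEC = 66.07 + 3.72q.
Set SMC = demand: 66.07 + 3.72q = 144.64 - 3.67q → q* = 10.6319.
The Pigouvian tax equals MEC at q*: 16.08 + 0.41×10.6319 = 20.4391.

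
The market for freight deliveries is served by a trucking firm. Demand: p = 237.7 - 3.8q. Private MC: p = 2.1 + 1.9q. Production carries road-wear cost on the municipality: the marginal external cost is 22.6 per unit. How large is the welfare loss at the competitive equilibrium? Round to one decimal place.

DWL = 44.8

Market equilibrium (private): 2.1 + 1.9q = 237.7 - 3.8q → q_m = 41.3333.
Social marginal cost = private MC + MEC = 24.7 + 1.9q.
Set SMC = demand: 24.7 + 1.9q = 237.7 - 3.8q → q* = 37.3684.
Height of the DWL triangle at q_m is SMC(q_m) − demand(q_m) = MEC(q_m) = 22.6000.
DWL = ½ × 3.9649 × 22.6000 = 44.8034.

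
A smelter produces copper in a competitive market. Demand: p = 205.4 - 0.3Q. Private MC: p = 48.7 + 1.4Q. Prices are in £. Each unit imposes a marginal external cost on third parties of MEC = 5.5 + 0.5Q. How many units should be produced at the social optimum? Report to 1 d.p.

Social marginal cost = private MC + MEC = 54.2 + 1.9Q.
Set SMC = demand: 54.2 + 1.9Q = 205.4 - 0.3Q → Q* = 68.7273.

Q* = 68.7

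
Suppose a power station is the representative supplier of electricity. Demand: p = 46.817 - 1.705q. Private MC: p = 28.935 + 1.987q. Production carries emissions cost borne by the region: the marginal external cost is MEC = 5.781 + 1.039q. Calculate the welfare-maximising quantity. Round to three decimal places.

q* = 2.558

Social marginal cost = private MC + MEC = 34.716 + 3.026q.
Set SMC = demand: 34.716 + 3.026q = 46.817 - 1.705q → q* = 2.5578.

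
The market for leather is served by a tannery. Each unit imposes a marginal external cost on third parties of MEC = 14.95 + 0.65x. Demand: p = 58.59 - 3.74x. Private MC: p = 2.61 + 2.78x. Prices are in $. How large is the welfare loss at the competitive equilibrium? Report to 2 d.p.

Market equilibrium (private): 2.61 + 2.78x = 58.59 - 3.74x → x_m = 8.5859.
Social marginal cost = private MC + MEC = 17.56 + 3.43x.
Set SMC = demand: 17.56 + 3.43x = 58.59 - 3.74x → x* = 5.7225.
The loss is the area between SMC and demand from x* to x_m; with linear curves that's a triangle of height MEC(x_m).
DWL = ½ × 2.8634 × 20.5308 = 29.3939.

DWL = $29.39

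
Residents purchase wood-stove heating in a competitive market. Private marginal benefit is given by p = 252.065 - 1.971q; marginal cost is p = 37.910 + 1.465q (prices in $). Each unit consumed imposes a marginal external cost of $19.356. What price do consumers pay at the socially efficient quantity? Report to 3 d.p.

P = $140.322

Social marginal benefit = demand − MEC = 232.709 - 1.971q.
Set SMB = MC: 232.709 - 1.971q = 37.910 + 1.465q → q* = 56.6935.
Consumer price on the demand curve at q*: 252.065 − 1.971×56.6935 = 140.3221.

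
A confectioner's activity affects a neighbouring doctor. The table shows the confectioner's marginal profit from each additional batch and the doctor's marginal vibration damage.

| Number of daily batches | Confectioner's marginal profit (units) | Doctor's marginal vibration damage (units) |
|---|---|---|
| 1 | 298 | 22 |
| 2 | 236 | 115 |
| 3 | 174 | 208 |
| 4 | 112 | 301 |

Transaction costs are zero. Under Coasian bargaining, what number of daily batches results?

Bargaining reaches the level where marginal profit last exceeds marginal vibration damage.
That holds through level 2 (236 ≥ 115) but not at 3 (174 < 208).

2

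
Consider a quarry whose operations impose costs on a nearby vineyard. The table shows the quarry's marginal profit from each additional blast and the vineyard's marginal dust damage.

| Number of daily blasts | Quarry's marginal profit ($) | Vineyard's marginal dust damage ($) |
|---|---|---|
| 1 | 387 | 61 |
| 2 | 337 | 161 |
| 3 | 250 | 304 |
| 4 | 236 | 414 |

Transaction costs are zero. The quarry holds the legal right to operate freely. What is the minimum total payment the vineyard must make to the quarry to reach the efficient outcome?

$486

Left alone the quarry would choose level 4 (marginal profit stays positive).
Efficient level: k* = 2 (marginal profit ≥ marginal dust damage through 2).
The vineyard must at least cover the quarry's forgone profit from cutting 4→2: 250 + 236 = 486.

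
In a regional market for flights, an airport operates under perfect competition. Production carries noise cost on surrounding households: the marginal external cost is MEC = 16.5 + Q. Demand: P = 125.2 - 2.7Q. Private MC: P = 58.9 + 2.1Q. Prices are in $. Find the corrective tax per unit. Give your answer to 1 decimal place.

Social marginal cost = private MC + MEC = 75.4 + 3.1Q.
Set SMC = demand: 75.4 + 3.1Q = 125.2 - 2.7Q → Q* = 8.5862.
The Pigouvian tax equals MEC at Q*: 16.5 + 1.0×8.5862 = 25.0862.

tax = $25.1 per unit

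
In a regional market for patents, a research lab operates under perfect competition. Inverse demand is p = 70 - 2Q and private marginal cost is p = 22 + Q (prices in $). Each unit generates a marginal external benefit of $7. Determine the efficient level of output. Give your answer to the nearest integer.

Q* = 18

Social marginal cost = private MC − MEB = 15 + Q.
Set SMC = demand: 15 + Q = 70 - 2Q → Q* = 18.3333.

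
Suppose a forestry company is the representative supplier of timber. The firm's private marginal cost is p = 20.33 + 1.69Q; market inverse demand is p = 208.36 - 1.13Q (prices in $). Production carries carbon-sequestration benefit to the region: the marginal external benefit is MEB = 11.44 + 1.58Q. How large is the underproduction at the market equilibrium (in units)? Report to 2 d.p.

Market equilibrium (private): 20.33 + 1.69Q = 208.36 - 1.13Q → Q_m = 66.6773.
Social marginal cost = private MC − MEB = 8.89 + 0.11Q.
Set SMC = demand: 8.89 + 0.11Q = 208.36 - 1.13Q → Q* = 160.8629.
Gap = |66.6773 − 160.8629| = 94.1856.

94.19 units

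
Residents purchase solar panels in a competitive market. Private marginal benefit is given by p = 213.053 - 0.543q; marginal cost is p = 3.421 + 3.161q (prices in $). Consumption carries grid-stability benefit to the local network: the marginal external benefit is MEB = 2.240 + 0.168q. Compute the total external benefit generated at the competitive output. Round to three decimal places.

Market equilibrium (private): 3.421 + 3.161q = 213.053 - 0.543q → q_m = 56.5961.
Total external benefit = ∫₀^{q_m} (2.240 + 0.168q) dq = 2.240×56.5961 + ½×0.168×56.5961² = 395.8372.

$395.837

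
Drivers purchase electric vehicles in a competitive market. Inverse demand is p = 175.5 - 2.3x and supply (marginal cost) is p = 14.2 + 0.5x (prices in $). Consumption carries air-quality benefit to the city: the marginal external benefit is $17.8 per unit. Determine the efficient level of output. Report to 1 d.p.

x* = 64.0

Social marginal benefit = demand + MEB = 193.3 - 2.3x.
Set SMB = MC: 193.3 - 2.3x = 14.2 + 0.5x → x* = 63.9643.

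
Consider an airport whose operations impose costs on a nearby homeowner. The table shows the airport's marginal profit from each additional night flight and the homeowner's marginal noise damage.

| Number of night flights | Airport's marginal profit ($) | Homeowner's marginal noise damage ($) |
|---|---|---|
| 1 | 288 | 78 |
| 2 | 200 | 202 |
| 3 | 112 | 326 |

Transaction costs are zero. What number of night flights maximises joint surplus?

Bargaining reaches the level where marginal profit last exceeds marginal noise damage.
That holds through level 1 (288 ≥ 78) but not at 2 (200 < 202).

1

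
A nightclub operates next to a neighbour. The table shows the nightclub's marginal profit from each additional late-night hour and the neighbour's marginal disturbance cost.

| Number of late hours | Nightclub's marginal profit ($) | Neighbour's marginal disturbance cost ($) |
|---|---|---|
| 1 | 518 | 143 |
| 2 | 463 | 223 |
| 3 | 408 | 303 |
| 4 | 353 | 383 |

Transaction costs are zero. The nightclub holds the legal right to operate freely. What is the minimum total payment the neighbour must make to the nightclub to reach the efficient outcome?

$353

Left alone the nightclub would choose level 4 (marginal profit stays positive).
Efficient level: k* = 3 (marginal profit ≥ marginal disturbance cost through 3).
The neighbour must at least cover the nightclub's forgone profit from cutting 4→3: 353 = 353.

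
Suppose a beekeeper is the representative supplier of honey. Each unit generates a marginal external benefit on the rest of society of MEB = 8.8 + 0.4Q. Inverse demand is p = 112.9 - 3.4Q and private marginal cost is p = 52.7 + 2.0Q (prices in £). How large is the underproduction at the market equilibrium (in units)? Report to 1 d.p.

2.7 units

Market equilibrium (private): 52.7 + 2.0Q = 112.9 - 3.4Q → Q_m = 11.1481.
Social marginal cost = private MC − MEB = 43.9 + 1.6Q.
Set SMC = demand: 43.9 + 1.6Q = 112.9 - 3.4Q → Q* = 13.8000.
Gap = |11.1481 − 13.8000| = 2.6519.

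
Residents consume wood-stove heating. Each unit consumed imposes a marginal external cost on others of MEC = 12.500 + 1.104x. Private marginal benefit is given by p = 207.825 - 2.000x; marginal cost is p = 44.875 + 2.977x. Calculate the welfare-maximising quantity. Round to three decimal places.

Social marginal benefit = demand − MEC = 195.325 - 3.104x.
Set SMB = MC: 195.325 - 3.104x = 44.875 + 2.977x → x* = 24.7410.

x* = 24.741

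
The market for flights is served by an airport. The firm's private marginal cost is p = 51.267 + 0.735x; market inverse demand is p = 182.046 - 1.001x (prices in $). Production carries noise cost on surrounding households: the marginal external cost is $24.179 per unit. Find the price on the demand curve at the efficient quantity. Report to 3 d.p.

P = $120.579

Social marginal cost = private MC + MEC = 75.446 + 0.735x.
Set SMC = demand: 75.446 + 0.735x = 182.046 - 1.001x → x* = 61.4055.
Consumer price on the demand curve at x*: 182.046 − 1.001×61.4055 = 120.5791.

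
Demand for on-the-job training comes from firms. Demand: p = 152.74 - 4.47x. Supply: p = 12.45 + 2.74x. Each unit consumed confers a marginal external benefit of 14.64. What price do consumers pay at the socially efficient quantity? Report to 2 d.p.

Social marginal benefit = demand + MEB = 167.38 - 4.47x.
Set SMB = MC: 167.38 - 4.47x = 12.45 + 2.74x → x* = 21.4882.
Consumer price on the demand curve at x*: 152.74 − 4.47×21.4882 = 56.6877.

P = 56.69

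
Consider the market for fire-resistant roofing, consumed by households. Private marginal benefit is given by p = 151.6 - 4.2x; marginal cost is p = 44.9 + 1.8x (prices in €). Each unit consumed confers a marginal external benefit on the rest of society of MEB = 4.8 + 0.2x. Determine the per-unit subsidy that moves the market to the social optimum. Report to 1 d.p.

Social marginal benefit = demand + MEB = 156.4 - 4.0x.
Set SMB = MC: 156.4 - 4.0x = 44.9 + 1.8x → x* = 19.2241.
The Pigouvian subsidy equals MEB at x*: 4.8 + 0.2×19.2241 = 8.6448.

subsidy = €8.6 per unit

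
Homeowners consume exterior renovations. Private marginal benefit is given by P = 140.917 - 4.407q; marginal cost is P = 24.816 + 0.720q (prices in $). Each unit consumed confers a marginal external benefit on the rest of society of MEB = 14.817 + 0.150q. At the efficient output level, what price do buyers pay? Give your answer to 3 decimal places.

P = $24.993

Social marginal benefit = demand + MEB = 155.734 - 4.257q.
Set SMB = MC: 155.734 - 4.257q = 24.816 + 0.720q → q* = 26.3046.
Consumer price on the demand curve at q*: 140.917 − 4.407×26.3046 = 24.9926.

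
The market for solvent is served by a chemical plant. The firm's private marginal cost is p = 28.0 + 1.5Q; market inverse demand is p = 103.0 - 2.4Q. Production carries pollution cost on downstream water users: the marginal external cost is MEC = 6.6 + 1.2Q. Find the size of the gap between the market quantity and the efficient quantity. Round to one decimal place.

Market equilibrium (private): 28.0 + 1.5Q = 103.0 - 2.4Q → Q_m = 19.2308.
Social marginal cost = private MC + MEC = 34.6 + 2.7Q.
Set SMC = demand: 34.6 + 2.7Q = 103.0 - 2.4Q → Q* = 13.4118.
Gap = |19.2308 − 13.4118| = 5.8190.

5.8 units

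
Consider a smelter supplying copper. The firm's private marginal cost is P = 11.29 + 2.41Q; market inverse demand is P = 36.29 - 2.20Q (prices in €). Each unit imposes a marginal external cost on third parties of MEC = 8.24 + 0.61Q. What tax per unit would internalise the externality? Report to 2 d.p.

tax = €10.20 per unit

Social marginal cost = private MC + MEC = 19.53 + 3.02Q.
Set SMC = demand: 19.53 + 3.02Q = 36.29 - 2.20Q → Q* = 3.2107.
The Pigouvian tax equals MEC at Q*: 8.24 + 0.61×3.2107 = 10.1985.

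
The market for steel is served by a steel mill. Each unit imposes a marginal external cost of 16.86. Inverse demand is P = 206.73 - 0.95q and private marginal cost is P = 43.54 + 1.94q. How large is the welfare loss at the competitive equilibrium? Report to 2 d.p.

DWL = 49.18

Market equilibrium (private): 43.54 + 1.94q = 206.73 - 0.95q → q_m = 56.4671.
Social marginal cost = private MC + MEC = 60.40 + 1.94q.
Set SMC = demand: 60.40 + 1.94q = 206.73 - 0.95q → q* = 50.6332.
The loss is the area between SMC and demand from q* to q_m; with linear curves that's a triangle of height MEC(q_m).
DWL = ½ × 5.8339 × 16.8600 = 49.1798.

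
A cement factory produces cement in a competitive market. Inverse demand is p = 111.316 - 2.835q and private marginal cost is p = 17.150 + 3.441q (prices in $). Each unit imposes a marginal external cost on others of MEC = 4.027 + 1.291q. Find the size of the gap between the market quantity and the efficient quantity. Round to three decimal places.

Market equilibrium (private): 17.150 + 3.441q = 111.316 - 2.835q → q_m = 15.0041.
Social marginal cost = private MC + MEC = 21.177 + 4.732q.
Set SMC = demand: 21.177 + 4.732q = 111.316 - 2.835q → q* = 11.9121.
Gap = |15.0041 − 11.9121| = 3.0920.

3.092 units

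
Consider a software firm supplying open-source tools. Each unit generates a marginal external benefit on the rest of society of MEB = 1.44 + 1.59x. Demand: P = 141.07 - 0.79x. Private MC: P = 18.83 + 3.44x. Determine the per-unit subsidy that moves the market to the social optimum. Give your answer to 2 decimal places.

Social marginal cost = private MC − MEB = 17.39 + 1.85x.
Set SMC = demand: 17.39 + 1.85x = 141.07 - 0.79x → x* = 46.8485.
The Pigouvian subsidy equals MEB at x*: 1.44 + 1.59×46.8485 = 75.9291.

subsidy = 75.93 per unit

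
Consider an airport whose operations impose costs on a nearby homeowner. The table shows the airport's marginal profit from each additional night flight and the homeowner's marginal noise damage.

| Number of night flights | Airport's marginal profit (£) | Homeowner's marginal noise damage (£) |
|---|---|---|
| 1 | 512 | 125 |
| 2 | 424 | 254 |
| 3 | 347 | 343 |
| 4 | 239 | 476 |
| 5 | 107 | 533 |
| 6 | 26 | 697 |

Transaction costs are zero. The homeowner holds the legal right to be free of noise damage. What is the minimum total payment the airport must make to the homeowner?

£722

Efficient level: marginal profit ≥ marginal noise damage through level 3, so k* = 3.
With the homeowner holding the right, the airport must at least compensate total damage at k*: 125 + 254 + 343 = 722.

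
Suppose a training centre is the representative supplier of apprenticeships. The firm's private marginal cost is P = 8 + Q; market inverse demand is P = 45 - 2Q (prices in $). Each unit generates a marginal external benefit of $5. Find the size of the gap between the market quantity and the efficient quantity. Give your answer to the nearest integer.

Market equilibrium (private): 8 + Q = 45 - 2Q → Q_m = 12.3333.
Social marginal cost = private MC − MEB = 3 + Q.
Set SMC = demand: 3 + Q = 45 - 2Q → Q* = 14.0000.
Gap = |12.3333 − 14.0000| = 1.6667.

2 units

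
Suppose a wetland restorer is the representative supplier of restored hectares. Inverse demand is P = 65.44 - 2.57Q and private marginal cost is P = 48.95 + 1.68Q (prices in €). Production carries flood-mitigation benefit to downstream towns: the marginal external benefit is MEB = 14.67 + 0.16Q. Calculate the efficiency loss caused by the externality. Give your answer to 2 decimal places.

Market equilibrium (private): 48.95 + 1.68Q = 65.44 - 2.57Q → Q_m = 3.8800.
Social marginal cost = private MC − MEB = 34.28 + 1.52Q.
Set SMC = demand: 34.28 + 1.52Q = 65.44 - 2.57Q → Q* = 7.6186.
The welfare-loss triangle has base |Q_m − Q*| and height MEB(Q_m) (the vertical gap between SMC and demand is zero at Q* and MEB at Q_m).
DWL = ½ × 3.7386 × 15.2908 = 28.5831.

DWL = €28.58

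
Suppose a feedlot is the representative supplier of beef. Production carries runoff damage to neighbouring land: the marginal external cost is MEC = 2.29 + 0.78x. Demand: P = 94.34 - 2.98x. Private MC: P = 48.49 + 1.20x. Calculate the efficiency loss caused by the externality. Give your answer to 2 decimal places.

Market equilibrium (private): 48.49 + 1.20x = 94.34 - 2.98x → x_m = 10.9689.
Social marginal cost = private MC + MEC = 50.78 + 1.98x.
Set SMC = demand: 50.78 + 1.98x = 94.34 - 2.98x → x* = 8.7823.
Height of the DWL triangle at x_m is SMC(x_m) − demand(x_m) = MEC(x_m) = 10.8457.
DWL = ½ × 2.1866 × 10.8457 = 11.8576.

DWL = 11.86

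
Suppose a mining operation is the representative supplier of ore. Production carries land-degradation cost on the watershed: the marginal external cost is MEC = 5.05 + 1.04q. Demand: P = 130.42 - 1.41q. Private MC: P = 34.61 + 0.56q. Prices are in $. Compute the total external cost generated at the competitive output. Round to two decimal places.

$1475.57

Market equilibrium (private): 34.61 + 0.56q = 130.42 - 1.41q → q_m = 48.6345.
Total external cost = ∫₀^{q_m} (5.05 + 1.04q) dq = 5.05×48.6345 + ½×1.04×48.6345² = 1475.5678.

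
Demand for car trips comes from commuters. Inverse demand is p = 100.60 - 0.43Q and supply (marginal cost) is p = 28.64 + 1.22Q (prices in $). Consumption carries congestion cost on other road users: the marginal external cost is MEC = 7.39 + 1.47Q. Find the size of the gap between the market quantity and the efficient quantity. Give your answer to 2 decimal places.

Market equilibrium (private): 28.64 + 1.22Q = 100.60 - 0.43Q → Q_m = 43.6121.
Social marginal benefit = demand − MEC = 93.21 - 1.90Q.
Set SMB = MC: 93.21 - 1.90Q = 28.64 + 1.22Q → Q* = 20.6955.
Gap = |43.6121 − 20.6955| = 22.9166.

22.92 units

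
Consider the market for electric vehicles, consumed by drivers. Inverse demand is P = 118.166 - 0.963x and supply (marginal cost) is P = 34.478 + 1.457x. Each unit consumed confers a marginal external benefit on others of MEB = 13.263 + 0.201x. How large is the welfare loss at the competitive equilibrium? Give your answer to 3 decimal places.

Market equilibrium (private): 34.478 + 1.457x = 118.166 - 0.963x → x_m = 34.5818.
Social marginal benefit = demand + MEB = 131.429 - 0.762x.
Set SMB = MC: 131.429 - 0.762x = 34.478 + 1.457x → x* = 43.6913.
The welfare-loss triangle has base |x_m − x*| and height MEB(x_m) (the vertical gap between SMB and MC is zero at x* and MEB at x_m).
DWL = ½ × 9.1095 × 20.2139 = 92.0693.

DWL = 92.069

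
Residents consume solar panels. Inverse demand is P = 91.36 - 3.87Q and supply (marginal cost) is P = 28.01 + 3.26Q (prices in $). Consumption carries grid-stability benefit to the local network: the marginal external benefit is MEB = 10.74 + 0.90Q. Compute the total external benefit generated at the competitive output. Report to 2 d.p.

Market equilibrium (private): 28.01 + 3.26Q = 91.36 - 3.87Q → Q_m = 8.8850.
Total external benefit = ∫₀^{Q_m} (10.74 + 0.90Q) dQ = 10.74×8.8850 + ½×0.90×8.8850² = 130.9494.

$130.95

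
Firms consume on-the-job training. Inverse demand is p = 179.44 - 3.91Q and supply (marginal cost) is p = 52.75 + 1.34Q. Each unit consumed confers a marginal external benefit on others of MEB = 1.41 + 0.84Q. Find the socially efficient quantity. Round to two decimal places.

Q* = 29.05

Social marginal benefit = demand + MEB = 180.85 - 3.07Q.
Set SMB = MC: 180.85 - 3.07Q = 52.75 + 1.34Q → Q* = 29.0476.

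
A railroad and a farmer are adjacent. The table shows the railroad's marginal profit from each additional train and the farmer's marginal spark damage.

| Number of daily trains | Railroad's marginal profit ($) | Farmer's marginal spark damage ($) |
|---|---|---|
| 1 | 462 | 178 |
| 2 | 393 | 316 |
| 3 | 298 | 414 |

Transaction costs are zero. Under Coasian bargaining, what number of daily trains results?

Bargaining reaches the level where marginal profit last exceeds marginal spark damage.
That holds through level 2 (393 ≥ 316) but not at 3 (298 < 414).

2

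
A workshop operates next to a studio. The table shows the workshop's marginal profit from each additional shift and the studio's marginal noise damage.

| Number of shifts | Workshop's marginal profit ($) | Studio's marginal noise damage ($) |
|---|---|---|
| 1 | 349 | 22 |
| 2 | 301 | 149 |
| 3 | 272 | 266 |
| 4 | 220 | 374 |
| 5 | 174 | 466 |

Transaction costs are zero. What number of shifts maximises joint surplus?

3

Bargaining reaches the level where marginal profit last exceeds marginal noise damage.
That holds through level 3 (272 ≥ 266) but not at 4 (220 < 374).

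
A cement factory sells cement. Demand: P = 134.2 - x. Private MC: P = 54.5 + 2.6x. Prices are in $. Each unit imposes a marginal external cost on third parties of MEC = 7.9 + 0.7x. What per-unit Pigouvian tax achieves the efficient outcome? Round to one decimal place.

Social marginal cost = private MC + MEC = 62.4 + 3.3x.
Set SMC = demand: 62.4 + 3.3x = 134.2 - x → x* = 16.6977.
The Pigouvian tax equals MEC at x*: 7.9 + 0.7×16.6977 = 19.5884.

tax = $19.6 per unit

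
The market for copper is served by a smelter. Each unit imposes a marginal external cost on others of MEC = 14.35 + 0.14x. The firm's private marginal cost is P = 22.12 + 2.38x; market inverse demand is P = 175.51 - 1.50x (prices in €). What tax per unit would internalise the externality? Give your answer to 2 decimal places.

Social marginal cost = private MC + MEC = 36.47 + 2.52x.
Set SMC = demand: 36.47 + 2.52x = 175.51 - 1.50x → x* = 34.5871.
The Pigouvian tax equals MEC at x*: 14.35 + 0.14×34.5871 = 19.1922.

tax = €19.19 per unit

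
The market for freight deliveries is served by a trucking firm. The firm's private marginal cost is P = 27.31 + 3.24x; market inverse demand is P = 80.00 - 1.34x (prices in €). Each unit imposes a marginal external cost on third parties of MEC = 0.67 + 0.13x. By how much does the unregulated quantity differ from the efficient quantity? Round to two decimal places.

0.46 units

Market equilibrium (private): 27.31 + 3.24x = 80.00 - 1.34x → x_m = 11.5044.
Social marginal cost = private MC + MEC = 27.98 + 3.37x.
Set SMC = demand: 27.98 + 3.37x = 80.00 - 1.34x → x* = 11.0446.
Gap = |11.5044 − 11.0446| = 0.4598.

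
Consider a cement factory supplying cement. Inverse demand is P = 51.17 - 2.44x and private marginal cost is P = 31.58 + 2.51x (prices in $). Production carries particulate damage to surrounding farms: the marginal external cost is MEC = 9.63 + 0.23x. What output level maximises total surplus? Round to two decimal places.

Social marginal cost = private MC + MEC = 41.21 + 2.74x.
Set SMC = demand: 41.21 + 2.74x = 51.17 - 2.44x → x* = 1.9228.

x* = 1.92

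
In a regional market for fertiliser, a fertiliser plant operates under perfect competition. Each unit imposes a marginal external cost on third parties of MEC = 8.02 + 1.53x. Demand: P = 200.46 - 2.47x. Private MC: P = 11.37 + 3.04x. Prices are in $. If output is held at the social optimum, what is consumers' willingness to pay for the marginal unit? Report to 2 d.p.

Social marginal cost = private MC + MEC = 19.39 + 4.57x.
Set SMC = demand: 19.39 + 4.57x = 200.46 - 2.47x → x* = 25.7202.
Consumer price on the demand curve at x*: 200.46 − 2.47×25.7202 = 136.9311.

P = $136.93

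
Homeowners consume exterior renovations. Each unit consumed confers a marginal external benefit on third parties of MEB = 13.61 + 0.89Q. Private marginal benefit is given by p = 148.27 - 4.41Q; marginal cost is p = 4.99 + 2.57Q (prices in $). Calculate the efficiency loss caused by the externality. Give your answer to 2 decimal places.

DWL = $83.44

Market equilibrium (private): 4.99 + 2.57Q = 148.27 - 4.41Q → Q_m = 20.5272.
Social marginal benefit = demand + MEB = 161.88 - 3.52Q.
Set SMB = MC: 161.88 - 3.52Q = 4.99 + 2.57Q → Q* = 25.7619.
Between Q* and Q_m the wedge SMB − MC runs linearly from 0 to MEB(Q_m), so the loss is a triangle.
DWL = ½ × 5.2347 × 31.8792 = 83.4390.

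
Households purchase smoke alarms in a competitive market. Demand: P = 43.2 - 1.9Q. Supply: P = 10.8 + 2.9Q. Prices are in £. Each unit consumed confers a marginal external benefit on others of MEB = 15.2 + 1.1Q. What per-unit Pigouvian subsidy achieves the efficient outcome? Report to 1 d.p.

Social marginal benefit = demand + MEB = 58.4 - 0.8Q.
Set SMB = MC: 58.4 - 0.8Q = 10.8 + 2.9Q → Q* = 12.8649.
The Pigouvian subsidy equals MEB at Q*: 15.2 + 1.1×12.8649 = 29.3514.

subsidy = £29.4 per unit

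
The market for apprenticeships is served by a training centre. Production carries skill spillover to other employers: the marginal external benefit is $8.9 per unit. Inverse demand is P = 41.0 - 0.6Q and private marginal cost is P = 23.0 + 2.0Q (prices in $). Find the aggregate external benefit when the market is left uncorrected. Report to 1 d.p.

$61.6

Market equilibrium (private): 23.0 + 2.0Q = 41.0 - 0.6Q → Q_m = 6.9231.
Total external benefit = MEB × Q_m = 8.9 × 6.9231 = 61.6156.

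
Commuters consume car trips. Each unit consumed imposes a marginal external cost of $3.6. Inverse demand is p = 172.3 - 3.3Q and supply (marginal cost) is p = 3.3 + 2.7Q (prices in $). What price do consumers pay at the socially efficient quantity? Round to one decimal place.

P = $81.3

Social marginal benefit = demand − MEC = 168.7 - 3.3Q.
Set SMB = MC: 168.7 - 3.3Q = 3.3 + 2.7Q → Q* = 27.5667.
Consumer price on the demand curve at Q*: 172.3 − 3.3×27.5667 = 81.3299.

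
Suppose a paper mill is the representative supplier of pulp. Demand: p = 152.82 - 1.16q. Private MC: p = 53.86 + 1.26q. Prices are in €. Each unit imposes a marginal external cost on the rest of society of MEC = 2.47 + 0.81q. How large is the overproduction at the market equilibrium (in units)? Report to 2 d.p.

11.02 units

Market equilibrium (private): 53.86 + 1.26q = 152.82 - 1.16q → q_m = 40.8926.
Social marginal cost = private MC + MEC = 56.33 + 2.07q.
Set SMC = demand: 56.33 + 2.07q = 152.82 - 1.16q → q* = 29.8731.
Gap = |40.8926 − 29.8731| = 11.0195.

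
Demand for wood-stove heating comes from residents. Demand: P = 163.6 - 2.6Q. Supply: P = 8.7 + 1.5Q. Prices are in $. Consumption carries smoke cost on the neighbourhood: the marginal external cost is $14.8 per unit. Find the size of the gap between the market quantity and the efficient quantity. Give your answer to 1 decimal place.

3.6 units

Market equilibrium (private): 8.7 + 1.5Q = 163.6 - 2.6Q → Q_m = 37.7805.
Social marginal benefit = demand − MEC = 148.8 - 2.6Q.
Set SMB = MC: 148.8 - 2.6Q = 8.7 + 1.5Q → Q* = 34.1707.
Gap = |37.7805 − 34.1707| = 3.6098.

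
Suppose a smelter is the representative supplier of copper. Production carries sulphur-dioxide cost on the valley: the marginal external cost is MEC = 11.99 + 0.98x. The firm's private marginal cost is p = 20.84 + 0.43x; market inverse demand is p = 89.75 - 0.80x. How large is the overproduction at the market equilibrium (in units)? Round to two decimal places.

30.27 units

Market equilibrium (private): 20.84 + 0.43x = 89.75 - 0.80x → x_m = 56.0244.
Social marginal cost = private MC + MEC = 32.83 + 1.41x.
Set SMC = demand: 32.83 + 1.41x = 89.75 - 0.80x → x* = 25.7557.
Gap = |56.0244 − 25.7557| = 30.2687.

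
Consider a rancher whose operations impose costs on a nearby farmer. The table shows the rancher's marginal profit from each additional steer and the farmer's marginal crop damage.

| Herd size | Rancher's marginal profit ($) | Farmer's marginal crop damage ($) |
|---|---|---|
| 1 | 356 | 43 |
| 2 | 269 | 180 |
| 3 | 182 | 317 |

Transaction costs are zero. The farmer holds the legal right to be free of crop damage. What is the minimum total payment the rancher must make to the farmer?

Efficient level: marginal profit ≥ marginal crop damage through level 2, so k* = 2.
With the farmer holding the right, the rancher must at least compensate total damage at k*: 43 + 180 = 223.

$223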